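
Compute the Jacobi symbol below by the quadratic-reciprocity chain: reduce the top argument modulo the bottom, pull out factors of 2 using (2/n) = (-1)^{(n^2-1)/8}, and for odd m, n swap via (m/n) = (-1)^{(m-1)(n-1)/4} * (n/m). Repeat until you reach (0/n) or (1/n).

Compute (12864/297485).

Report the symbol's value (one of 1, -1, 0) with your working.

1

factor out 2^6: 12864 = 2^6·201; with 297485 mod 8 = 5, (2/297485) = -1; sign now +1; continue with (201/297485)
flip (201/297485) -> (297485/201): both odd, 201 mod 4 = 1, 297485 mod 4 = 1, so the flip contributes +1; sign now +1
(297485/201): 297485 mod 201 = 5, so (297485/201) = (5/201)
flip (5/201) -> (201/5): both odd, 5 mod 4 = 1, 201 mod 4 = 1, so the flip contributes +1; sign now +1
(201/5): 201 mod 5 = 1, so (201/5) = (1/5)
reached (1/5) = 1, so the symbol is +1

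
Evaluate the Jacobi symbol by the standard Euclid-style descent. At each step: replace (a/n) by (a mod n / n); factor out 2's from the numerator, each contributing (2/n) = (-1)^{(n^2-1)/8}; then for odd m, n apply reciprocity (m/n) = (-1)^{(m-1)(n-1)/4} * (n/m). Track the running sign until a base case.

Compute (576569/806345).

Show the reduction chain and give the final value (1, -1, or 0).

-1

flip (576569/806345) -> (806345/576569): both odd, 576569 mod 4 = 1, 806345 mod 4 = 1, so the flip contributes +1; sign now +1
(806345/576569): 806345 mod 576569 = 229776, so (806345/576569) = (229776/576569)
factor out 2^4: 229776 = 2^4·14361; with 576569 mod 8 = 1, (2/576569) = +1; sign now +1; continue with (14361/576569)
flip (14361/576569) -> (576569/14361): both odd, 14361 mod 4 = 1, 576569 mod 4 = 1, so the flip contributes +1; sign now +1
(576569/14361): 576569 mod 14361 = 2129, so (576569/14361) = (2129/14361)
flip (2129/14361) -> (14361/2129): both odd, 2129 mod 4 = 1, 14361 mod 4 = 1, so the flip contributes +1; sign now +1
(14361/2129): 14361 mod 2129 = 1587, so (14361/2129) = (1587/2129)
flip (1587/2129) -> (2129/1587): both odd, 1587 mod 4 = 3, 2129 mod 4 = 1, so the flip contributes +1; sign now +1
(2129/1587): 2129 mod 1587 = 542, so (2129/1587) = (542/1587)
factor out 2^1: 542 = 2^1·271; with 1587 mod 8 = 3, (2/1587) = -1; sign now -1; continue with (271/1587)
flip (271/1587) -> (1587/271): both odd, 271 mod 4 = 3, 1587 mod 4 = 3, so the flip contributes -1; sign now +1
(1587/271): 1587 mod 271 = 232, so (1587/271) = (232/271)
factor out 2^3: 232 = 2^3·29; with 271 mod 8 = 7, (2/271) = +1; sign now +1; continue with (29/271)
flip (29/271) -> (271/29): both odd, 29 mod 4 = 1, 271 mod 4 = 3, so the flip contributes +1; sign now +1
(271/29): 271 mod 29 = 10, so (271/29) = (10/29)
factor out 2^1: 10 = 2^1·5; with 29 mod 8 = 5, (2/29) = -1; sign now -1; continue with (5/29)
flip (5/29) -> (29/5): both odd, 5 mod 4 = 1, 29 mod 4 = 1, so the flip contributes +1; sign now -1
(29/5): 29 mod 5 = 4, so (29/5) = (4/5)
factor out 2^2: 4 = 2^2·1; with 5 mod 8 = 5, (2/5) = -1; sign now -1; continue with (1/5)
reached (1/5) = 1, so the symbol is -1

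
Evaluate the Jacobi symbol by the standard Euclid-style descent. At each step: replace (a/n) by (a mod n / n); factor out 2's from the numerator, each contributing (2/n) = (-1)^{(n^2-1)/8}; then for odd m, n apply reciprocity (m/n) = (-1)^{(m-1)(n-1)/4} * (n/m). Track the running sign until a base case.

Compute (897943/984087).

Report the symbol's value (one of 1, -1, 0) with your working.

reciprocity: (897943/984087) = -1·(984087/897943) since 897943 mod 4 = 3, 984087 mod 4 = 3; sign now -1
(984087/897943) = (86144/897943)   [reduce mod 897943]
86144 = 2^7·673; (2/897943) = +1 since 897943 mod 8 = 7, so (86144/897943) = (+1)^7·(673/897943); sign now -1
reciprocity: (673/897943) = +1·(897943/673) since 673 mod 4 = 1, 897943 mod 4 = 3; sign now -1
(897943/673) = (161/673)   [reduce mod 673]
reciprocity: (161/673) = +1·(673/161) since 161 mod 4 = 1, 673 mod 4 = 1; sign now -1
(673/161) = (29/161)   [reduce mod 161]
reciprocity: (29/161) = +1·(161/29) since 29 mod 4 = 1, 161 mod 4 = 1; sign now -1
(161/29) = (16/29)   [reduce mod 29]
16 = 2^4·1; (2/29) = -1 since 29 mod 8 = 5, so (16/29) = (-1)^4·(1/29); sign now -1
(1/29) = 1; final value = sign = -1

-1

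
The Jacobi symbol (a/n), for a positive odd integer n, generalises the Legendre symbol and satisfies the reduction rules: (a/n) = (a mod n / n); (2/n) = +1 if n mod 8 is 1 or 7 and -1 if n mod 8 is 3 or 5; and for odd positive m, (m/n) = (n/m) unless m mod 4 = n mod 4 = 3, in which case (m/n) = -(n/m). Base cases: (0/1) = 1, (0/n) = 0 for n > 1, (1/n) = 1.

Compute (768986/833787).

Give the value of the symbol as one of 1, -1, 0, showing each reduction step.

factor out 2^1: 768986 = 2^1·384493; with 833787 mod 8 = 3, (2/833787) = -1; sign now -1; continue with (384493/833787)
flip (384493/833787) -> (833787/384493): both odd, 384493 mod 4 = 1, 833787 mod 4 = 3, so the flip contributes +1; sign now -1
(833787/384493): 833787 mod 384493 = 64801, so (833787/384493) = (64801/384493)
flip (64801/384493) -> (384493/64801): both odd, 64801 mod 4 = 1, 384493 mod 4 = 1, so the flip contributes +1; sign now -1
(384493/64801): 384493 mod 64801 = 60488, so (384493/64801) = (60488/64801)
factor out 2^3: 60488 = 2^3·7561; with 64801 mod 8 = 1, (2/64801) = +1; sign now -1; continue with (7561/64801)
flip (7561/64801) -> (64801/7561): both odd, 7561 mod 4 = 1, 64801 mod 4 = 1, so the flip contributes +1; sign now -1
(64801/7561): 64801 mod 7561 = 4313, so (64801/7561) = (4313/7561)
flip (4313/7561) -> (7561/4313): both odd, 4313 mod 4 = 1, 7561 mod 4 = 1, so the flip contributes +1; sign now -1
(7561/4313): 7561 mod 4313 = 3248, so (7561/4313) = (3248/4313)
factor out 2^4: 3248 = 2^4·203; with 4313 mod 8 = 1, (2/4313) = +1; sign now -1; continue with (203/4313)
flip (203/4313) -> (4313/203): both odd, 203 mod 4 = 3, 4313 mod 4 = 1, so the flip contributes +1; sign now -1
(4313/203): 4313 mod 203 = 50, so (4313/203) = (50/203)
factor out 2^1: 50 = 2^1·25; with 203 mod 8 = 3, (2/203) = -1; sign now +1; continue with (25/203)
flip (25/203) -> (203/25): both odd, 25 mod 4 = 1, 203 mod 4 = 3, so the flip contributes +1; sign now +1
(203/25): 203 mod 25 = 3, so (203/25) = (3/25)
flip (3/25) -> (25/3): both odd, 3 mod 4 = 3, 25 mod 4 = 1, so the flip contributes +1; sign now +1
(25/3): 25 mod 3 = 1, so (25/3) = (1/3)
reached (1/3) = 1, so the symbol is +1

1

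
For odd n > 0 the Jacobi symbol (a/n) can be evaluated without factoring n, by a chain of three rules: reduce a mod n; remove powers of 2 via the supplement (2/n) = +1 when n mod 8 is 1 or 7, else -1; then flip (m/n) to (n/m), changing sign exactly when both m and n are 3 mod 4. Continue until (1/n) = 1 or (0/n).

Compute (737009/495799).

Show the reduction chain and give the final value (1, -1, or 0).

1

(737009/495799): 737009 mod 495799 = 241210, so (737009/495799) = (241210/495799)
factor out 2^1: 241210 = 2^1·120605; with 495799 mod 8 = 7, (2/495799) = +1; sign now +1; continue with (120605/495799)
flip (120605/495799) -> (495799/120605): both odd, 120605 mod 4 = 1, 495799 mod 4 = 3, so the flip contributes +1; sign now +1
(495799/120605): 495799 mod 120605 = 13379, so (495799/120605) = (13379/120605)
flip (13379/120605) -> (120605/13379): both odd, 13379 mod 4 = 3, 120605 mod 4 = 1, so the flip contributes +1; sign now +1
(120605/13379): 120605 mod 13379 = 194, so (120605/13379) = (194/13379)
factor out 2^1: 194 = 2^1·97; with 13379 mod 8 = 3, (2/13379) = -1; sign now -1; continue with (97/13379)
flip (97/13379) -> (13379/97): both odd, 97 mod 4 = 1, 13379 mod 4 = 3, so the flip contributes +1; sign now -1
(13379/97): 13379 mod 97 = 90, so (13379/97) = (90/97)
factor out 2^1: 90 = 2^1·45; with 97 mod 8 = 1, (2/97) = +1; sign now -1; continue with (45/97)
flip (45/97) -> (97/45): both odd, 45 mod 4 = 1, 97 mod 4 = 1, so the flip contributes +1; sign now -1
(97/45): 97 mod 45 = 7, so (97/45) = (7/45)
flip (7/45) -> (45/7): both odd, 7 mod 4 = 3, 45 mod 4 = 1, so the flip contributes +1; sign now -1
(45/7): 45 mod 7 = 3, so (45/7) = (3/7)
flip (3/7) -> (7/3): both odd, 3 mod 4 = 3, 7 mod 4 = 3, so the flip contributes -1; sign now +1
(7/3): 7 mod 3 = 1, so (7/3) = (1/3)
reached (1/3) = 1, so the symbol is +1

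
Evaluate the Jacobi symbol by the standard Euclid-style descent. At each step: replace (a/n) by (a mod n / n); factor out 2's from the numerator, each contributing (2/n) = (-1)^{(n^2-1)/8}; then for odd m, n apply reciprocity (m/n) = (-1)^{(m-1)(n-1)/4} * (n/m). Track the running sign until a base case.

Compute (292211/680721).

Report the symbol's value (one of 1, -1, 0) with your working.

reciprocity: (292211/680721) = +1·(680721/292211) since 292211 mod 4 = 3, 680721 mod 4 = 1; sign now +1
(680721/292211) = (96299/292211)   [reduce mod 292211]
reciprocity: (96299/292211) = -1·(292211/96299) since 96299 mod 4 = 3, 292211 mod 4 = 3; sign now -1
(292211/96299) = (3314/96299)   [reduce mod 96299]
3314 = 2^1·1657; (2/96299) = -1 since 96299 mod 8 = 3, so (3314/96299) = (-1)^1·(1657/96299); sign now +1
reciprocity: (1657/96299) = +1·(96299/1657) since 1657 mod 4 = 1, 96299 mod 4 = 3; sign now +1
(96299/1657) = (193/1657)   [reduce mod 1657]
reciprocity: (193/1657) = +1·(1657/193) since 193 mod 4 = 1, 1657 mod 4 = 1; sign now +1
(1657/193) = (113/193)   [reduce mod 193]
reciprocity: (113/193) = +1·(193/113) since 113 mod 4 = 1, 193 mod 4 = 1; sign now +1
(193/113) = (80/113)   [reduce mod 113]
80 = 2^4·5; (2/113) = +1 since 113 mod 8 = 1, so (80/113) = (+1)^4·(5/113); sign now +1
reciprocity: (5/113) = +1·(113/5) since 5 mod 4 = 1, 113 mod 4 = 1; sign now +1
(113/5) = (3/5)   [reduce mod 5]
reciprocity: (3/5) = +1·(5/3) since 3 mod 4 = 3, 5 mod 4 = 1; sign now +1
(5/3) = (2/3)   [reduce mod 3]
2 = 2^1·1; (2/3) = -1 since 3 mod 8 = 3, so (2/3) = (-1)^1·(1/3); sign now -1
(1/3) = 1; final value = sign = -1

-1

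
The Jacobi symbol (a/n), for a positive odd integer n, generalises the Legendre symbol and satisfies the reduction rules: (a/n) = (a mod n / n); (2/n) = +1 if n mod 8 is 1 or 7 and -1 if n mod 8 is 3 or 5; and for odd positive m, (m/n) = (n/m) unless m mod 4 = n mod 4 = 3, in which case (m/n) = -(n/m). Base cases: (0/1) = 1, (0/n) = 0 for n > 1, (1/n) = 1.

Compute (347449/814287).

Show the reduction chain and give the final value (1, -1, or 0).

reciprocity: (347449/814287) = +1·(814287/347449) since 347449 mod 4 = 1, 814287 mod 4 = 3; sign now +1
(814287/347449) = (119389/347449)   [reduce mod 347449]
reciprocity: (119389/347449) = +1·(347449/119389) since 119389 mod 4 = 1, 347449 mod 4 = 1; sign now +1
(347449/119389) = (108671/119389)   [reduce mod 119389]
reciprocity: (108671/119389) = +1·(119389/108671) since 108671 mod 4 = 3, 119389 mod 4 = 1; sign now +1
(119389/108671) = (10718/108671)   [reduce mod 108671]
10718 = 2^1·5359; (2/108671) = +1 since 108671 mod 8 = 7, so (10718/108671) = (+1)^1·(5359/108671); sign now +1
reciprocity: (5359/108671) = -1·(108671/5359) since 5359 mod 4 = 3, 108671 mod 4 = 3; sign now -1
(108671/5359) = (1491/5359)   [reduce mod 5359]
reciprocity: (1491/5359) = -1·(5359/1491) since 1491 mod 4 = 3, 5359 mod 4 = 3; sign now +1
(5359/1491) = (886/1491)   [reduce mod 1491]
886 = 2^1·443; (2/1491) = -1 since 1491 mod 8 = 3, so (886/1491) = (-1)^1·(443/1491); sign now -1
reciprocity: (443/1491) = -1·(1491/443) since 443 mod 4 = 3, 1491 mod 4 = 3; sign now +1
(1491/443) = (162/443)   [reduce mod 443]
162 = 2^1·81; (2/443) = -1 since 443 mod 8 = 3, so (162/443) = (-1)^1·(81/443); sign now -1
reciprocity: (81/443) = +1·(443/81) since 81 mod 4 = 1, 443 mod 4 = 3; sign now -1
(443/81) = (38/81)   [reduce mod 81]
38 = 2^1·19; (2/81) = +1 since 81 mod 8 = 1, so (38/81) = (+1)^1·(19/81); sign now -1
reciprocity: (19/81) = +1·(81/19) since 19 mod 4 = 3, 81 mod 4 = 1; sign now -1
(81/19) = (5/19)   [reduce mod 19]
reciprocity: (5/19) = +1·(19/5) since 5 mod 4 = 1, 19 mod 4 = 3; sign now -1
(19/5) = (4/5)   [reduce mod 5]
4 = 2^2·1; (2/5) = -1 since 5 mod 8 = 5, so (4/5) = (-1)^2·(1/5); sign now -1
(1/5) = 1; final value = sign = -1

-1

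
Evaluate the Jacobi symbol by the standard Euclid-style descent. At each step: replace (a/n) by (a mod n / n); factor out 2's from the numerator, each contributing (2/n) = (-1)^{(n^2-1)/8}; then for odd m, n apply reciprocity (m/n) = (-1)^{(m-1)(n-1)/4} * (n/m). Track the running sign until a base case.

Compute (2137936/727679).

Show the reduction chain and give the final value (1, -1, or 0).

(2137936/727679): 2137936 mod 727679 = 682578, so (2137936/727679) = (682578/727679)
factor out 2^1: 682578 = 2^1·341289; with 727679 mod 8 = 7, (2/727679) = +1; sign now +1; continue with (341289/727679)
flip (341289/727679) -> (727679/341289): both odd, 341289 mod 4 = 1, 727679 mod 4 = 3, so the flip contributes +1; sign now +1
(727679/341289): 727679 mod 341289 = 45101, so (727679/341289) = (45101/341289)
flip (45101/341289) -> (341289/45101): both odd, 45101 mod 4 = 1, 341289 mod 4 = 1, so the flip contributes +1; sign now +1
(341289/45101): 341289 mod 45101 = 25582, so (341289/45101) = (25582/45101)
factor out 2^1: 25582 = 2^1·12791; with 45101 mod 8 = 5, (2/45101) = -1; sign now -1; continue with (12791/45101)
flip (12791/45101) -> (45101/12791): both odd, 12791 mod 4 = 3, 45101 mod 4 = 1, so the flip contributes +1; sign now -1
(45101/12791): 45101 mod 12791 = 6728, so (45101/12791) = (6728/12791)
factor out 2^3: 6728 = 2^3·841; with 12791 mod 8 = 7, (2/12791) = +1; sign now -1; continue with (841/12791)
flip (841/12791) -> (12791/841): both odd, 841 mod 4 = 1, 12791 mod 4 = 3, so the flip contributes +1; sign now -1
(12791/841): 12791 mod 841 = 176, so (12791/841) = (176/841)
factor out 2^4: 176 = 2^4·11; with 841 mod 8 = 1, (2/841) = +1; sign now -1; continue with (11/841)
flip (11/841) -> (841/11): both odd, 11 mod 4 = 3, 841 mod 4 = 1, so the flip contributes +1; sign now -1
(841/11): 841 mod 11 = 5, so (841/11) = (5/11)
flip (5/11) -> (11/5): both odd, 5 mod 4 = 1, 11 mod 4 = 3, so the flip contributes +1; sign now -1
(11/5): 11 mod 5 = 1, so (11/5) = (1/5)
reached (1/5) = 1, so the symbol is -1

-1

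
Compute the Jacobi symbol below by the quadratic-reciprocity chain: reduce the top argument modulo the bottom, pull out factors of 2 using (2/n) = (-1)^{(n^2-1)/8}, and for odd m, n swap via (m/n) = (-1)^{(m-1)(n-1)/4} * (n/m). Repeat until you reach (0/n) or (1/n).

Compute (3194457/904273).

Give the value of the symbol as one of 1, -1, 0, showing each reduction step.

(3194457/904273) = (481638/904273)   [reduce mod 904273]
481638 = 2^1·240819; (2/904273) = +1 since 904273 mod 8 = 1, so (481638/904273) = (+1)^1·(240819/904273); sign now +1
reciprocity: (240819/904273) = +1·(904273/240819) since 240819 mod 4 = 3, 904273 mod 4 = 1; sign now +1
(904273/240819) = (181816/240819)   [reduce mod 240819]
181816 = 2^3·22727; (2/240819) = -1 since 240819 mod 8 = 3, so (181816/240819) = (-1)^3·(22727/240819); sign now -1
reciprocity: (22727/240819) = -1·(240819/22727) since 22727 mod 4 = 3, 240819 mod 4 = 3; sign now +1
(240819/22727) = (13549/22727)   [reduce mod 22727]
reciprocity: (13549/22727) = +1·(22727/13549) since 13549 mod 4 = 1, 22727 mod 4 = 3; sign now +1
(22727/13549) = (9178/13549)   [reduce mod 13549]
9178 = 2^1·4589; (2/13549) = -1 since 13549 mod 8 = 5, so (9178/13549) = (-1)^1·(4589/13549); sign now -1
reciprocity: (4589/13549) = +1·(13549/4589) since 4589 mod 4 = 1, 13549 mod 4 = 1; sign now -1
(13549/4589) = (4371/4589)   [reduce mod 4589]
reciprocity: (4371/4589) = +1·(4589/4371) since 4371 mod 4 = 3, 4589 mod 4 = 1; sign now -1
(4589/4371) = (218/4371)   [reduce mod 4371]
218 = 2^1·109; (2/4371) = -1 since 4371 mod 8 = 3, so (218/4371) = (-1)^1·(109/4371); sign now +1
reciprocity: (109/4371) = +1·(4371/109) since 109 mod 4 = 1, 4371 mod 4 = 3; sign now +1
(4371/109) = (11/109)   [reduce mod 109]
reciprocity: (11/109) = +1·(109/11) since 11 mod 4 = 3, 109 mod 4 = 1; sign now +1
(109/11) = (10/11)   [reduce mod 11]
10 = 2^1·5; (2/11) = -1 since 11 mod 8 = 3, so (10/11) = (-1)^1·(5/11); sign now -1
reciprocity: (5/11) = +1·(11/5) since 5 mod 4 = 1, 11 mod 4 = 3; sign now -1
(11/5) = (1/5)   [reduce mod 5]
(1/5) = 1; final value = sign = -1

-1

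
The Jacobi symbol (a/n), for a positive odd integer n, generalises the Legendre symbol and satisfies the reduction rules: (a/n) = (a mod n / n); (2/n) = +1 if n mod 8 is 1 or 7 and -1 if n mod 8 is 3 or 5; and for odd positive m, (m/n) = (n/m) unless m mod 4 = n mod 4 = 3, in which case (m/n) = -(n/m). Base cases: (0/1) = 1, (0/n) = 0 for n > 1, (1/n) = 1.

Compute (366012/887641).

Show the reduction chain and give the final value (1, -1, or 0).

-1

factor out 2^2: 366012 = 2^2·91503; with 887641 mod 8 = 1, (2/887641) = +1; sign now +1; continue with (91503/887641)
flip (91503/887641) -> (887641/91503): both odd, 91503 mod 4 = 3, 887641 mod 4 = 1, so the flip contributes +1; sign now +1
(887641/91503): 887641 mod 91503 = 64114, so (887641/91503) = (64114/91503)
factor out 2^1: 64114 = 2^1·32057; with 91503 mod 8 = 7, (2/91503) = +1; sign now +1; continue with (32057/91503)
flip (32057/91503) -> (91503/32057): both odd, 32057 mod 4 = 1, 91503 mod 4 = 3, so the flip contributes +1; sign now +1
(91503/32057): 91503 mod 32057 = 27389, so (91503/32057) = (27389/32057)
flip (27389/32057) -> (32057/27389): both odd, 27389 mod 4 = 1, 32057 mod 4 = 1, so the flip contributes +1; sign now +1
(32057/27389): 32057 mod 27389 = 4668, so (32057/27389) = (4668/27389)
factor out 2^2: 4668 = 2^2·1167; with 27389 mod 8 = 5, (2/27389) = -1; sign now +1; continue with (1167/27389)
flip (1167/27389) -> (27389/1167): both odd, 1167 mod 4 = 3, 27389 mod 4 = 1, so the flip contributes +1; sign now +1
(27389/1167): 27389 mod 1167 = 548, so (27389/1167) = (548/1167)
factor out 2^2: 548 = 2^2·137; with 1167 mod 8 = 7, (2/1167) = +1; sign now +1; continue with (137/1167)
flip (137/1167) -> (1167/137): both odd, 137 mod 4 = 1, 1167 mod 4 = 3, so the flip contributes +1; sign now +1
(1167/137): 1167 mod 137 = 71, so (1167/137) = (71/137)
flip (71/137) -> (137/71): both odd, 71 mod 4 = 3, 137 mod 4 = 1, so the flip contributes +1; sign now +1
(137/71): 137 mod 71 = 66, so (137/71) = (66/71)
factor out 2^1: 66 = 2^1·33; with 71 mod 8 = 7, (2/71) = +1; sign now +1; continue with (33/71)
flip (33/71) -> (71/33): both odd, 33 mod 4 = 1, 71 mod 4 = 3, so the flip contributes +1; sign now +1
(71/33): 71 mod 33 = 5, so (71/33) = (5/33)
flip (5/33) -> (33/5): both odd, 5 mod 4 = 1, 33 mod 4 = 1, so the flip contributes +1; sign now +1
(33/5): 33 mod 5 = 3, so (33/5) = (3/5)
flip (3/5) -> (5/3): both odd, 3 mod 4 = 3, 5 mod 4 = 1, so the flip contributes +1; sign now +1
(5/3): 5 mod 3 = 2, so (5/3) = (2/3)
factor out 2^1: 2 = 2^1·1; with 3 mod 8 = 3, (2/3) = -1; sign now -1; continue with (1/3)
reached (1/3) = 1, so the symbol is -1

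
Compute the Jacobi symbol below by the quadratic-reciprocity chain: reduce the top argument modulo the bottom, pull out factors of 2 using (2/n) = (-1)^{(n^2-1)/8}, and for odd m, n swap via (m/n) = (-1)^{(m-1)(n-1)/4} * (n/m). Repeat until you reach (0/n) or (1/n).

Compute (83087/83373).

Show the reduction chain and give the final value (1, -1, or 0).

-1

flip (83087/83373) -> (83373/83087): both odd, 83087 mod 4 = 3, 83373 mod 4 = 1, so the flip contributes +1; sign now +1
(83373/83087): 83373 mod 83087 = 286, so (83373/83087) = (286/83087)
factor out 2^1: 286 = 2^1·143; with 83087 mod 8 = 7, (2/83087) = +1; sign now +1; continue with (143/83087)
flip (143/83087) -> (83087/143): both odd, 143 mod 4 = 3, 83087 mod 4 = 3, so the flip contributes -1; sign now -1
(83087/143): 83087 mod 143 = 4, so (83087/143) = (4/143)
factor out 2^2: 4 = 2^2·1; with 143 mod 8 = 7, (2/143) = +1; sign now -1; continue with (1/143)
reached (1/143) = 1, so the symbol is -1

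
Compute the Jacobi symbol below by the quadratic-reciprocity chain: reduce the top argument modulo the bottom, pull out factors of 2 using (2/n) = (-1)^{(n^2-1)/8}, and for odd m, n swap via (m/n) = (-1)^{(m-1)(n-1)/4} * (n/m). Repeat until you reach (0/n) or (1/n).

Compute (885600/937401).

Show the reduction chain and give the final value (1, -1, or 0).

885600 = 2^5·27675; (2/937401) = +1 since 937401 mod 8 = 1, so (885600/937401) = (+1)^5·(27675/937401); sign now +1
reciprocity: (27675/937401) = +1·(937401/27675) since 27675 mod 4 = 3, 937401 mod 4 = 1; sign now +1
(937401/27675) = (24126/27675)   [reduce mod 27675]
24126 = 2^1·12063; (2/27675) = -1 since 27675 mod 8 = 3, so (24126/27675) = (-1)^1·(12063/27675); sign now -1
reciprocity: (12063/27675) = -1·(27675/12063) since 12063 mod 4 = 3, 27675 mod 4 = 3; sign now +1
(27675/12063) = (3549/12063)   [reduce mod 12063]
reciprocity: (3549/12063) = +1·(12063/3549) since 3549 mod 4 = 1, 12063 mod 4 = 3; sign now +1
(12063/3549) = (1416/3549)   [reduce mod 3549]
1416 = 2^3·177; (2/3549) = -1 since 3549 mod 8 = 5, so (1416/3549) = (-1)^3·(177/3549); sign now -1
reciprocity: (177/3549) = +1·(3549/177) since 177 mod 4 = 1, 3549 mod 4 = 1; sign now -1
(3549/177) = (9/177)   [reduce mod 177]
reciprocity: (9/177) = +1·(177/9) since 9 mod 4 = 1, 177 mod 4 = 1; sign now -1
(177/9) = (6/9)   [reduce mod 9]
6 = 2^1·3; (2/9) = +1 since 9 mod 8 = 1, so (6/9) = (+1)^1·(3/9); sign now -1
reciprocity: (3/9) = +1·(9/3) since 3 mod 4 = 3, 9 mod 4 = 1; sign now -1
(9/3) = (0/3)   [reduce mod 3]
(0/3) = 0   [gcd(a, n) > 1]; final value = 0

0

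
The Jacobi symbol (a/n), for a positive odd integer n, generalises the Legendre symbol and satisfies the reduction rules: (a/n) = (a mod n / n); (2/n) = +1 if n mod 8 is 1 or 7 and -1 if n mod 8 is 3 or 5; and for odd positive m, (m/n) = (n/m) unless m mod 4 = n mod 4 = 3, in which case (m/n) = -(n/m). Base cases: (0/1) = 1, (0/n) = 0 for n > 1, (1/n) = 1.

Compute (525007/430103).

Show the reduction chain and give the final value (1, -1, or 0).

(525007/430103) = (94904/430103)   [reduce mod 430103]
94904 = 2^3·11863; (2/430103) = +1 since 430103 mod 8 = 7, so (94904/430103) = (+1)^3·(11863/430103); sign now +1
reciprocity: (11863/430103) = -1·(430103/11863) since 11863 mod 4 = 3, 430103 mod 4 = 3; sign now -1
(430103/11863) = (3035/11863)   [reduce mod 11863]
reciprocity: (3035/11863) = -1·(11863/3035) since 3035 mod 4 = 3, 11863 mod 4 = 3; sign now +1
(11863/3035) = (2758/3035)   [reduce mod 3035]
2758 = 2^1·1379; (2/3035) = -1 since 3035 mod 8 = 3, so (2758/3035) = (-1)^1·(1379/3035); sign now -1
reciprocity: (1379/3035) = -1·(3035/1379) since 1379 mod 4 = 3, 3035 mod 4 = 3; sign now +1
(3035/1379) = (277/1379)   [reduce mod 1379]
reciprocity: (277/1379) = +1·(1379/277) since 277 mod 4 = 1, 1379 mod 4 = 3; sign now +1
(1379/277) = (271/277)   [reduce mod 277]
reciprocity: (271/277) = +1·(277/271) since 271 mod 4 = 3, 277 mod 4 = 1; sign now +1
(277/271) = (6/271)   [reduce mod 271]
6 = 2^1·3; (2/271) = +1 since 271 mod 8 = 7, so (6/271) = (+1)^1·(3/271); sign now +1
reciprocity: (3/271) = -1·(271/3) since 3 mod 4 = 3, 271 mod 4 = 3; sign now -1
(271/3) = (1/3)   [reduce mod 3]
(1/3) = 1; final value = sign = -1

-1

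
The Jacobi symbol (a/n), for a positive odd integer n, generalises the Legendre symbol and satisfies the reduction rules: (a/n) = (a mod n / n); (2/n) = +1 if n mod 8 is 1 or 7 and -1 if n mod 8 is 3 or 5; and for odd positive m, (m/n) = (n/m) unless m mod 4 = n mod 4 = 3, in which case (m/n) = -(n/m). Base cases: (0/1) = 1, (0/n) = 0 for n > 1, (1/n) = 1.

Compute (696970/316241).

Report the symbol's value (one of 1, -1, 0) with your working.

-1

(696970/316241) = (64488/316241)   [reduce mod 316241]
64488 = 2^3·8061; (2/316241) = +1 since 316241 mod 8 = 1, so (64488/316241) = (+1)^3·(8061/316241); sign now +1
reciprocity: (8061/316241) = +1·(316241/8061) since 8061 mod 4 = 1, 316241 mod 4 = 1; sign now +1
(316241/8061) = (1862/8061)   [reduce mod 8061]
1862 = 2^1·931; (2/8061) = -1 since 8061 mod 8 = 5, so (1862/8061) = (-1)^1·(931/8061); sign now -1
reciprocity: (931/8061) = +1·(8061/931) since 931 mod 4 = 3, 8061 mod 4 = 1; sign now -1
(8061/931) = (613/931)   [reduce mod 931]
reciprocity: (613/931) = +1·(931/613) since 613 mod 4 = 1, 931 mod 4 = 3; sign now -1
(931/613) = (318/613)   [reduce mod 613]
318 = 2^1·159; (2/613) = -1 since 613 mod 8 = 5, so (318/613) = (-1)^1·(159/613); sign now +1
reciprocity: (159/613) = +1·(613/159) since 159 mod 4 = 3, 613 mod 4 = 1; sign now +1
(613/159) = (136/159)   [reduce mod 159]
136 = 2^3·17; (2/159) = +1 since 159 mod 8 = 7, so (136/159) = (+1)^3·(17/159); sign now +1
reciprocity: (17/159) = +1·(159/17) since 17 mod 4 = 1, 159 mod 4 = 3; sign now +1
(159/17) = (6/17)   [reduce mod 17]
6 = 2^1·3; (2/17) = +1 since 17 mod 8 = 1, so (6/17) = (+1)^1·(3/17); sign now +1
reciprocity: (3/17) = +1·(17/3) since 3 mod 4 = 3, 17 mod 4 = 1; sign now +1
(17/3) = (2/3)   [reduce mod 3]
2 = 2^1·1; (2/3) = -1 since 3 mod 8 = 3, so (2/3) = (-1)^1·(1/3); sign now -1
(1/3) = 1; final value = sign = -1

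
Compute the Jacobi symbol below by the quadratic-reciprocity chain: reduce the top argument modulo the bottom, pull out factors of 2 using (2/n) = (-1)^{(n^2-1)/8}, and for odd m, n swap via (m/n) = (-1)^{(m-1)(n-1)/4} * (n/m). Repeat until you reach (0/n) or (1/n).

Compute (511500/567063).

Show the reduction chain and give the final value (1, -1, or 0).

factor out 2^2: 511500 = 2^2·127875; with 567063 mod 8 = 7, (2/567063) = +1; sign now +1; continue with (127875/567063)
flip (127875/567063) -> (567063/127875): both odd, 127875 mod 4 = 3, 567063 mod 4 = 3, so the flip contributes -1; sign now -1
(567063/127875): 567063 mod 127875 = 55563, so (567063/127875) = (55563/127875)
flip (55563/127875) -> (127875/55563): both odd, 55563 mod 4 = 3, 127875 mod 4 = 3, so the flip contributes -1; sign now +1
(127875/55563): 127875 mod 55563 = 16749, so (127875/55563) = (16749/55563)
flip (16749/55563) -> (55563/16749): both odd, 16749 mod 4 = 1, 55563 mod 4 = 3, so the flip contributes +1; sign now +1
(55563/16749): 55563 mod 16749 = 5316, so (55563/16749) = (5316/16749)
factor out 2^2: 5316 = 2^2·1329; with 16749 mod 8 = 5, (2/16749) = -1; sign now +1; continue with (1329/16749)
flip (1329/16749) -> (16749/1329): both odd, 1329 mod 4 = 1, 16749 mod 4 = 1, so the flip contributes +1; sign now +1
(16749/1329): 16749 mod 1329 = 801, so (16749/1329) = (801/1329)
flip (801/1329) -> (1329/801): both odd, 801 mod 4 = 1, 1329 mod 4 = 1, so the flip contributes +1; sign now +1
(1329/801): 1329 mod 801 = 528, so (1329/801) = (528/801)
factor out 2^4: 528 = 2^4·33; with 801 mod 8 = 1, (2/801) = +1; sign now +1; continue with (33/801)
flip (33/801) -> (801/33): both odd, 33 mod 4 = 1, 801 mod 4 = 1, so the flip contributes +1; sign now +1
(801/33): 801 mod 33 = 9, so (801/33) = (9/33)
flip (9/33) -> (33/9): both odd, 9 mod 4 = 1, 33 mod 4 = 1, so the flip contributes +1; sign now +1
(33/9): 33 mod 9 = 6, so (33/9) = (6/9)
factor out 2^1: 6 = 2^1·3; with 9 mod 8 = 1, (2/9) = +1; sign now +1; continue with (3/9)
flip (3/9) -> (9/3): both odd, 3 mod 4 = 3, 9 mod 4 = 1, so the flip contributes +1; sign now +1
(9/3): 9 mod 3 = 0, so (9/3) = (0/3)
reached (0/3); gcd(a, n) > 1, so (0/3) = 0 and the symbol is 0

0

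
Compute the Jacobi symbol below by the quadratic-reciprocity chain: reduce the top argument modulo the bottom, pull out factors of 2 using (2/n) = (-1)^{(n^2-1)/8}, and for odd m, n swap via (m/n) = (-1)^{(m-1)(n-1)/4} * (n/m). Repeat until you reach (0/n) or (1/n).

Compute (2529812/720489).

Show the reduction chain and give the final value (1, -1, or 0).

1

(2529812/720489): 2529812 mod 720489 = 368345, so (2529812/720489) = (368345/720489)
flip (368345/720489) -> (720489/368345): both odd, 368345 mod 4 = 1, 720489 mod 4 = 1, so the flip contributes +1; sign now +1
(720489/368345): 720489 mod 368345 = 352144, so (720489/368345) = (352144/368345)
factor out 2^4: 352144 = 2^4·22009; with 368345 mod 8 = 1, (2/368345) = +1; sign now +1; continue with (22009/368345)
flip (22009/368345) -> (368345/22009): both odd, 22009 mod 4 = 1, 368345 mod 4 = 1, so the flip contributes +1; sign now +1
(368345/22009): 368345 mod 22009 = 16201, so (368345/22009) = (16201/22009)
flip (16201/22009) -> (22009/16201): both odd, 16201 mod 4 = 1, 22009 mod 4 = 1, so the flip contributes +1; sign now +1
(22009/16201): 22009 mod 16201 = 5808, so (22009/16201) = (5808/16201)
factor out 2^4: 5808 = 2^4·363; with 16201 mod 8 = 1, (2/16201) = +1; sign now +1; continue with (363/16201)
flip (363/16201) -> (16201/363): both odd, 363 mod 4 = 3, 16201 mod 4 = 1, so the flip contributes +1; sign now +1
(16201/363): 16201 mod 363 = 229, so (16201/363) = (229/363)
flip (229/363) -> (363/229): both odd, 229 mod 4 = 1, 363 mod 4 = 3, so the flip contributes +1; sign now +1
(363/229): 363 mod 229 = 134, so (363/229) = (134/229)
factor out 2^1: 134 = 2^1·67; with 229 mod 8 = 5, (2/229) = -1; sign now -1; continue with (67/229)
flip (67/229) -> (229/67): both odd, 67 mod 4 = 3, 229 mod 4 = 1, so the flip contributes +1; sign now -1
(229/67): 229 mod 67 = 28, so (229/67) = (28/67)
factor out 2^2: 28 = 2^2·7; with 67 mod 8 = 3, (2/67) = -1; sign now -1; continue with (7/67)
flip (7/67) -> (67/7): both odd, 7 mod 4 = 3, 67 mod 4 = 3, so the flip contributes -1; sign now +1
(67/7): 67 mod 7 = 4, so (67/7) = (4/7)
factor out 2^2: 4 = 2^2·1; with 7 mod 8 = 7, (2/7) = +1; sign now +1; continue with (1/7)
reached (1/7) = 1, so the symbol is +1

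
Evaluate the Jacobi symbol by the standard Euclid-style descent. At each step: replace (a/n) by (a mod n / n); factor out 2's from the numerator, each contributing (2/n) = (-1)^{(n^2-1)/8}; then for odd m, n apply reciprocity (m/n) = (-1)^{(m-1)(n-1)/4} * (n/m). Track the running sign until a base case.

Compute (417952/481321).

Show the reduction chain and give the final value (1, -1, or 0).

factor out 2^5: 417952 = 2^5·13061; with 481321 mod 8 = 1, (2/481321) = +1; sign now +1; continue with (13061/481321)
flip (13061/481321) -> (481321/13061): both odd, 13061 mod 4 = 1, 481321 mod 4 = 1, so the flip contributes +1; sign now +1
(481321/13061): 481321 mod 13061 = 11125, so (481321/13061) = (11125/13061)
flip (11125/13061) -> (13061/11125): both odd, 11125 mod 4 = 1, 13061 mod 4 = 1, so the flip contributes +1; sign now +1
(13061/11125): 13061 mod 11125 = 1936, so (13061/11125) = (1936/11125)
factor out 2^4: 1936 = 2^4·121; with 11125 mod 8 = 5, (2/11125) = -1; sign now +1; continue with (121/11125)
flip (121/11125) -> (11125/121): both odd, 121 mod 4 = 1, 11125 mod 4 = 1, so the flip contributes +1; sign now +1
(11125/121): 11125 mod 121 = 114, so (11125/121) = (114/121)
factor out 2^1: 114 = 2^1·57; with 121 mod 8 = 1, (2/121) = +1; sign now +1; continue with (57/121)
flip (57/121) -> (121/57): both odd, 57 mod 4 = 1, 121 mod 4 = 1, so the flip contributes +1; sign now +1
(121/57): 121 mod 57 = 7, so (121/57) = (7/57)
flip (7/57) -> (57/7): both odd, 7 mod 4 = 3, 57 mod 4 = 1, so the flip contributes +1; sign now +1
(57/7): 57 mod 7 = 1, so (57/7) = (1/7)
reached (1/7) = 1, so the symbol is +1

1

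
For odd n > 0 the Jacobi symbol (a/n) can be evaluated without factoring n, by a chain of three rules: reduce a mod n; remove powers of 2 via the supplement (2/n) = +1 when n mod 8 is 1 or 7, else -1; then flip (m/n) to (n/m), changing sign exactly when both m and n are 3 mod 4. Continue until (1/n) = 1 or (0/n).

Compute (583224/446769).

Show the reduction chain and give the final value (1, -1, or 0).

0

(583224/446769): 583224 mod 446769 = 136455, so (583224/446769) = (136455/446769)
flip (136455/446769) -> (446769/136455): both odd, 136455 mod 4 = 3, 446769 mod 4 = 1, so the flip contributes +1; sign now +1
(446769/136455): 446769 mod 136455 = 37404, so (446769/136455) = (37404/136455)
factor out 2^2: 37404 = 2^2·9351; with 136455 mod 8 = 7, (2/136455) = +1; sign now +1; continue with (9351/136455)
flip (9351/136455) -> (136455/9351): both odd, 9351 mod 4 = 3, 136455 mod 4 = 3, so the flip contributes -1; sign now -1
(136455/9351): 136455 mod 9351 = 5541, so (136455/9351) = (5541/9351)
flip (5541/9351) -> (9351/5541): both odd, 5541 mod 4 = 1, 9351 mod 4 = 3, so the flip contributes +1; sign now -1
(9351/5541): 9351 mod 5541 = 3810, so (9351/5541) = (3810/5541)
factor out 2^1: 3810 = 2^1·1905; with 5541 mod 8 = 5, (2/5541) = -1; sign now +1; continue with (1905/5541)
flip (1905/5541) -> (5541/1905): both odd, 1905 mod 4 = 1, 5541 mod 4 = 1, so the flip contributes +1; sign now +1
(5541/1905): 5541 mod 1905 = 1731, so (5541/1905) = (1731/1905)
flip (1731/1905) -> (1905/1731): both odd, 1731 mod 4 = 3, 1905 mod 4 = 1, so the flip contributes +1; sign now +1
(1905/1731): 1905 mod 1731 = 174, so (1905/1731) = (174/1731)
factor out 2^1: 174 = 2^1·87; with 1731 mod 8 = 3, (2/1731) = -1; sign now -1; continue with (87/1731)
flip (87/1731) -> (1731/87): both odd, 87 mod 4 = 3, 1731 mod 4 = 3, so the flip contributes -1; sign now +1
(1731/87): 1731 mod 87 = 78, so (1731/87) = (78/87)
factor out 2^1: 78 = 2^1·39; with 87 mod 8 = 7, (2/87) = +1; sign now +1; continue with (39/87)
flip (39/87) -> (87/39): both odd, 39 mod 4 = 3, 87 mod 4 = 3, so the flip contributes -1; sign now -1
(87/39): 87 mod 39 = 9, so (87/39) = (9/39)
flip (9/39) -> (39/9): both odd, 9 mod 4 = 1, 39 mod 4 = 3, so the flip contributes +1; sign now -1
(39/9): 39 mod 9 = 3, so (39/9) = (3/9)
flip (3/9) -> (9/3): both odd, 3 mod 4 = 3, 9 mod 4 = 1, so the flip contributes +1; sign now -1
(9/3): 9 mod 3 = 0, so (9/3) = (0/3)
reached (0/3); gcd(a, n) > 1, so (0/3) = 0 and the symbol is 0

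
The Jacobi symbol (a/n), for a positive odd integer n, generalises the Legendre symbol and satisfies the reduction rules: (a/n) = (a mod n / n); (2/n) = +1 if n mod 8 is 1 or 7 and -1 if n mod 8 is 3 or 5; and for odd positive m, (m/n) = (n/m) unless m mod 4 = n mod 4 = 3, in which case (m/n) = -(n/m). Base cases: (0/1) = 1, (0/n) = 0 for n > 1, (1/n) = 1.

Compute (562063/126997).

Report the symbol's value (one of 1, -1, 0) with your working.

(562063/126997): 562063 mod 126997 = 54075, so (562063/126997) = (54075/126997)
flip (54075/126997) -> (126997/54075): both odd, 54075 mod 4 = 3, 126997 mod 4 = 1, so the flip contributes +1; sign now +1
(126997/54075): 126997 mod 54075 = 18847, so (126997/54075) = (18847/54075)
flip (18847/54075) -> (54075/18847): both odd, 18847 mod 4 = 3, 54075 mod 4 = 3, so the flip contributes -1; sign now -1
(54075/18847): 54075 mod 18847 = 16381, so (54075/18847) = (16381/18847)
flip (16381/18847) -> (18847/16381): both odd, 16381 mod 4 = 1, 18847 mod 4 = 3, so the flip contributes +1; sign now -1
(18847/16381): 18847 mod 16381 = 2466, so (18847/16381) = (2466/16381)
factor out 2^1: 2466 = 2^1·1233; with 16381 mod 8 = 5, (2/16381) = -1; sign now +1; continue with (1233/16381)
flip (1233/16381) -> (16381/1233): both odd, 1233 mod 4 = 1, 16381 mod 4 = 1, so the flip contributes +1; sign now +1
(16381/1233): 16381 mod 1233 = 352, so (16381/1233) = (352/1233)
factor out 2^5: 352 = 2^5·11; with 1233 mod 8 = 1, (2/1233) = +1; sign now +1; continue with (11/1233)
flip (11/1233) -> (1233/11): both odd, 11 mod 4 = 3, 1233 mod 4 = 1, so the flip contributes +1; sign now +1
(1233/11): 1233 mod 11 = 1, so (1233/11) = (1/11)
reached (1/11) = 1, so the symbol is +1

1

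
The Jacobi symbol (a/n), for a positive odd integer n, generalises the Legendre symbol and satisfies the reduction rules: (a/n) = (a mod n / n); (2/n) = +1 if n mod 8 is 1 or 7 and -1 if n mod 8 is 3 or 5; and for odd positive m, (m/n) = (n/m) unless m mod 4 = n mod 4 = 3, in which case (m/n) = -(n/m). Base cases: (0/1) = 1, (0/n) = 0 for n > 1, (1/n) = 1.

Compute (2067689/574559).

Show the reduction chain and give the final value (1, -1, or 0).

(2067689/574559) = (344012/574559)   [reduce mod 574559]
344012 = 2^2·86003; (2/574559) = +1 since 574559 mod 8 = 7, so (344012/574559) = (+1)^2·(86003/574559); sign now +1
reciprocity: (86003/574559) = -1·(574559/86003) since 86003 mod 4 = 3, 574559 mod 4 = 3; sign now -1
(574559/86003) = (58541/86003)   [reduce mod 86003]
reciprocity: (58541/86003) = +1·(86003/58541) since 58541 mod 4 = 1, 86003 mod 4 = 3; sign now -1
(86003/58541) = (27462/58541)   [reduce mod 58541]
27462 = 2^1·13731; (2/58541) = -1 since 58541 mod 8 = 5, so (27462/58541) = (-1)^1·(13731/58541); sign now +1
reciprocity: (13731/58541) = +1·(58541/13731) since 13731 mod 4 = 3, 58541 mod 4 = 1; sign now +1
(58541/13731) = (3617/13731)   [reduce mod 13731]
reciprocity: (3617/13731) = +1·(13731/3617) since 3617 mod 4 = 1, 13731 mod 4 = 3; sign now +1
(13731/3617) = (2880/3617)   [reduce mod 3617]
2880 = 2^6·45; (2/3617) = +1 since 3617 mod 8 = 1, so (2880/3617) = (+1)^6·(45/3617); sign now +1
reciprocity: (45/3617) = +1·(3617/45) since 45 mod 4 = 1, 3617 mod 4 = 1; sign now +1
(3617/45) = (17/45)   [reduce mod 45]
reciprocity: (17/45) = +1·(45/17) since 17 mod 4 = 1, 45 mod 4 = 1; sign now +1
(45/17) = (11/17)   [reduce mod 17]
reciprocity: (11/17) = +1·(17/11) since 11 mod 4 = 3, 17 mod 4 = 1; sign now +1
(17/11) = (6/11)   [reduce mod 11]
6 = 2^1·3; (2/11) = -1 since 11 mod 8 = 3, so (6/11) = (-1)^1·(3/11); sign now -1
reciprocity: (3/11) = -1·(11/3) since 3 mod 4 = 3, 11 mod 4 = 3; sign now +1
(11/3) = (2/3)   [reduce mod 3]
2 = 2^1·1; (2/3) = -1 since 3 mod 8 = 3, so (2/3) = (-1)^1·(1/3); sign now -1
(1/3) = 1; final value = sign = -1

-1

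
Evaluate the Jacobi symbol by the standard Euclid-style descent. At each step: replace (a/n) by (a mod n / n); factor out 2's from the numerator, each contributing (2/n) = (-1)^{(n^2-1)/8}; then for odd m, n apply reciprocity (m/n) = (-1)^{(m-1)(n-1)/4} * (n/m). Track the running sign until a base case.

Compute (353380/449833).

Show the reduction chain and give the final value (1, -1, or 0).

1

353380 = 2^2·88345; (2/449833) = +1 since 449833 mod 8 = 1, so (353380/449833) = (+1)^2·(88345/449833); sign now +1
reciprocity: (88345/449833) = +1·(449833/88345) since 88345 mod 4 = 1, 449833 mod 4 = 1; sign now +1
(449833/88345) = (8108/88345)   [reduce mod 88345]
8108 = 2^2·2027; (2/88345) = +1 since 88345 mod 8 = 1, so (8108/88345) = (+1)^2·(2027/88345); sign now +1
reciprocity: (2027/88345) = +1·(88345/2027) since 2027 mod 4 = 3, 88345 mod 4 = 1; sign now +1
(88345/2027) = (1184/2027)   [reduce mod 2027]
1184 = 2^5·37; (2/2027) = -1 since 2027 mod 8 = 3, so (1184/2027) = (-1)^5·(37/2027); sign now -1
reciprocity: (37/2027) = +1·(2027/37) since 37 mod 4 = 1, 2027 mod 4 = 3; sign now -1
(2027/37) = (29/37)   [reduce mod 37]
reciprocity: (29/37) = +1·(37/29) since 29 mod 4 = 1, 37 mod 4 = 1; sign now -1
(37/29) = (8/29)   [reduce mod 29]
8 = 2^3·1; (2/29) = -1 since 29 mod 8 = 5, so (8/29) = (-1)^3·(1/29); sign now +1
(1/29) = 1; final value = sign = +1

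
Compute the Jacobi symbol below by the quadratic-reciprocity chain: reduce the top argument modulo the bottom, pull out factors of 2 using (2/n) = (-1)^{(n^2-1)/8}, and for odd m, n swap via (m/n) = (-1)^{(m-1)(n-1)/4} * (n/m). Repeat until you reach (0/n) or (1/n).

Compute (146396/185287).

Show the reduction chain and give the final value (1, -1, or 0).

factor out 2^2: 146396 = 2^2·36599; with 185287 mod 8 = 7, (2/185287) = +1; sign now +1; continue with (36599/185287)
flip (36599/185287) -> (185287/36599): both odd, 36599 mod 4 = 3, 185287 mod 4 = 3, so the flip contributes -1; sign now -1
(185287/36599): 185287 mod 36599 = 2292, so (185287/36599) = (2292/36599)
factor out 2^2: 2292 = 2^2·573; with 36599 mod 8 = 7, (2/36599) = +1; sign now -1; continue with (573/36599)
flip (573/36599) -> (36599/573): both odd, 573 mod 4 = 1, 36599 mod 4 = 3, so the flip contributes +1; sign now -1
(36599/573): 36599 mod 573 = 500, so (36599/573) = (500/573)
factor out 2^2: 500 = 2^2·125; with 573 mod 8 = 5, (2/573) = -1; sign now -1; continue with (125/573)
flip (125/573) -> (573/125): both odd, 125 mod 4 = 1, 573 mod 4 = 1, so the flip contributes +1; sign now -1
(573/125): 573 mod 125 = 73, so (573/125) = (73/125)
flip (73/125) -> (125/73): both odd, 73 mod 4 = 1, 125 mod 4 = 1, so the flip contributes +1; sign now -1
(125/73): 125 mod 73 = 52, so (125/73) = (52/73)
factor out 2^2: 52 = 2^2·13; with 73 mod 8 = 1, (2/73) = +1; sign now -1; continue with (13/73)
flip (13/73) -> (73/13): both odd, 13 mod 4 = 1, 73 mod 4 = 1, so the flip contributes +1; sign now -1
(73/13): 73 mod 13 = 8, so (73/13) = (8/13)
factor out 2^3: 8 = 2^3·1; with 13 mod 8 = 5, (2/13) = -1; sign now +1; continue with (1/13)
reached (1/13) = 1, so the symbol is +1

1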